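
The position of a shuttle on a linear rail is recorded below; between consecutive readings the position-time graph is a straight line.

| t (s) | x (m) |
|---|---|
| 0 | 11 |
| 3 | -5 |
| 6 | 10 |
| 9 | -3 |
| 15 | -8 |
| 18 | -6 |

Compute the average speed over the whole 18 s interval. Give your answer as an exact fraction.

17/6 m/s

Average speed = (total path length)/(elapsed time); on a piecewise-linear x-t graph the path length is Σ|Δx|.
0–3 s: |Δx| = |-5 − 11| = 16 m
3–6 s: |Δx| = |10 − -5| = 15 m
6–9 s: |Δx| = |-3 − 10| = 13 m
9–15 s: |Δx| = |-8 − -3| = 5 m
15–18 s: |Δx| = |-6 − -8| = 2 m
Total path = 51 m; average speed = 51/18 = 17/6 m/s.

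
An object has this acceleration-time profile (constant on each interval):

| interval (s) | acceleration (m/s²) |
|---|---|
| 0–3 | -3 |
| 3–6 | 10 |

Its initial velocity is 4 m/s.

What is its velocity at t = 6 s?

Δv equals the area under the a-t graph; then v = v₀ + Δv.
0–3 s: -3 × 3 = -9 m/s
3–6 s: 10 × 3 = 30 m/s
Δv = 21 m/s, so v(6) = 4 + (21) = 25 m/s.

25 m/s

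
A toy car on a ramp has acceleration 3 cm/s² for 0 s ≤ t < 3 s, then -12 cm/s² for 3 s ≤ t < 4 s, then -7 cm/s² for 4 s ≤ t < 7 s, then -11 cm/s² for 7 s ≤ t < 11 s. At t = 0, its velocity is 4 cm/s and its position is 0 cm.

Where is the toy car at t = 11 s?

On each constant-a segment, Δv = aΔt and Δx = v₀Δt + ½aΔt²; chain segment to segment.
0–3 s: v starts 4 cm/s; Δx = 4·3 + ½·3·3² = 25.5 cm; v ends 13 cm/s.
3–4 s: v starts 13 cm/s; Δx = 13·1 + ½·-12·1² = 7 cm; v ends 1 cm/s.
4–7 s: v starts 1 cm/s; Δx = 1·3 + ½·-7·3² = -28.5 cm; v ends -20 cm/s.
7–11 s: v starts -20 cm/s; Δx = -20·4 + ½·-11·4² = -168 cm; v ends -64 cm/s.
x(11) = 0 + Σ Δx = -164 cm.

-164 cm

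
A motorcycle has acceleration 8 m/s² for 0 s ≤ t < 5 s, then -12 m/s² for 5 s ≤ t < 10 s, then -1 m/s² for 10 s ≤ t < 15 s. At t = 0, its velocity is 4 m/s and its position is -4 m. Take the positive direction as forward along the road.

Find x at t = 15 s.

On each constant-a segment, Δv = aΔt and Δx = v₀Δt + ½aΔt²; chain segment to segment.
0–5 s: v starts 4 m/s; Δx = 4·5 + ½·8·5² = 120 m; v ends 44 m/s.
5–10 s: v starts 44 m/s; Δx = 44·5 + ½·-12·5² = 70 m; v ends -16 m/s.
10–15 s: v starts -16 m/s; Δx = -16·5 + ½·-1·5² = -92.5 m; v ends -21 m/s.
x(15) = -4 + Σ Δx = 93.5 m.

93.5 m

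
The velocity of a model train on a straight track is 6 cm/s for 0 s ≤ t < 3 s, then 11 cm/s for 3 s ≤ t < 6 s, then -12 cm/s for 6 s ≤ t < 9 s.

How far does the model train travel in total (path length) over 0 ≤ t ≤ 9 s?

87 cm

Distance (not displacement) is the total path length: add the absolute areas under v-t.
0–3 s: |6| × 3 = 18 cm
3–6 s: |11| × 3 = 33 cm
6–9 s: |-12| × 3 = 36 cm
Total distance = 87 cm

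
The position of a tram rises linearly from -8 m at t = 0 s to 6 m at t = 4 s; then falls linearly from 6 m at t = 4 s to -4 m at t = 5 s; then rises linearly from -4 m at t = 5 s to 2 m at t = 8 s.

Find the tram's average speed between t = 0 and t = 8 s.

Average speed = (total path length)/(elapsed time); on a piecewise-linear x-t graph the path length is Σ|Δx|.
0–4 s: |Δx| = |6 − -8| = 14 m
4–5 s: |Δx| = |-4 − 6| = 10 m
5–8 s: |Δx| = |2 − -4| = 6 m
Total path = 30 m; average speed = 30/8 = 3.75 m/s.

3.75 m/s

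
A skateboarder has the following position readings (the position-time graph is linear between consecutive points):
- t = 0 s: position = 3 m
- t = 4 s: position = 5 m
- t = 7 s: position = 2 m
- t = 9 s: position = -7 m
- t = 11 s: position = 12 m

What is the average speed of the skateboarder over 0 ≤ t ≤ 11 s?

Average speed = (total path length)/(elapsed time); on a piecewise-linear x-t graph the path length is Σ|Δx|.
0–4 s: |Δx| = |5 − 3| = 2 m
4–7 s: |Δx| = |2 − 5| = 3 m
7–9 s: |Δx| = |-7 − 2| = 9 m
9–11 s: |Δx| = |12 − -7| = 19 m
Total path = 33 m; average speed = 33/11 = 3 m/s.

3 m/s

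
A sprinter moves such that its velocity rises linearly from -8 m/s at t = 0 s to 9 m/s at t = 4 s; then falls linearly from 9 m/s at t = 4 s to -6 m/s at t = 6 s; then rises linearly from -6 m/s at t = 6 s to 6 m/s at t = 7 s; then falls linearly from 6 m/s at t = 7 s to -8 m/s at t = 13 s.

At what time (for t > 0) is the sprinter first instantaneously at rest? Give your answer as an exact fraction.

v changes sign on 0–4 s (from -8 to 9); the graph is linear there, so v = 0 at t = 0 + (8)·(4 − 0)/(9 − -8) = 32/17 s.

t = 32/17 s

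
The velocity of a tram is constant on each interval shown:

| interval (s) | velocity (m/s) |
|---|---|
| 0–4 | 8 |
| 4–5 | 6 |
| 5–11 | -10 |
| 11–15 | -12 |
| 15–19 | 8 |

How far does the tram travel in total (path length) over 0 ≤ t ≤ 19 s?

178 m

Distance (not displacement) is the total path length: add the absolute areas under v-t.
0–4 s: |8| × 4 = 32 m
4–5 s: |6| × 1 = 6 m
5–11 s: |-10| × 6 = 60 m
11–15 s: |-12| × 4 = 48 m
15–19 s: |8| × 4 = 32 m
Total distance = 178 m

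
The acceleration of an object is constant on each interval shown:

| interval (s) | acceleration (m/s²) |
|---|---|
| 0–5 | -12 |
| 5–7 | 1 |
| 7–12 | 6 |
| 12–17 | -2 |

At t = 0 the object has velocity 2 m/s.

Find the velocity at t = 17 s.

Δv equals the area under the a-t graph; then v = v₀ + Δv.
0–5 s: -12 × 5 = -60 m/s
5–7 s: 1 × 2 = 2 m/s
7–12 s: 6 × 5 = 30 m/s
12–17 s: -2 × 5 = -10 m/s
Δv = -38 m/s, so v(17) = 2 + (-38) = -36 m/s.

-36 m/s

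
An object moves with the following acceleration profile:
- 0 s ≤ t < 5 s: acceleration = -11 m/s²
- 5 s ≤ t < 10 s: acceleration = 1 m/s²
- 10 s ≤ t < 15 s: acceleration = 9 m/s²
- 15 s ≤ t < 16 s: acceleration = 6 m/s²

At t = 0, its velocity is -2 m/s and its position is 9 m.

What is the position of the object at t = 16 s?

-562.5 m

On each constant-a segment, Δv = aΔt and Δx = v₀Δt + ½aΔt²; chain segment to segment.
0–5 s: v starts -2 m/s; Δx = -2·5 + ½·-11·5² = -147.5 m; v ends -57 m/s.
5–10 s: v starts -57 m/s; Δx = -57·5 + ½·1·5² = -272.5 m; v ends -52 m/s.
10–15 s: v starts -52 m/s; Δx = -52·5 + ½·9·5² = -147.5 m; v ends -7 m/s.
15–16 s: v starts -7 m/s; Δx = -7·1 + ½·6·1² = -4 m; v ends -1 m/s.
x(16) = 9 + Σ Δx = -562.5 m.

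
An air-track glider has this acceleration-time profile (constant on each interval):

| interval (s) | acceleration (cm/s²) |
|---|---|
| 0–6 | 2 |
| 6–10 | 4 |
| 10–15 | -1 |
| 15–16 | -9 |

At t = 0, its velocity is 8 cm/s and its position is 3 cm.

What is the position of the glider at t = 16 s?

On each constant-a segment, Δv = aΔt and Δx = v₀Δt + ½aΔt²; chain segment to segment.
0–6 s: v starts 8 cm/s; Δx = 8·6 + ½·2·6² = 84 cm; v ends 20 cm/s.
6–10 s: v starts 20 cm/s; Δx = 20·4 + ½·4·4² = 112 cm; v ends 36 cm/s.
10–15 s: v starts 36 cm/s; Δx = 36·5 + ½·-1·5² = 167.5 cm; v ends 31 cm/s.
15–16 s: v starts 31 cm/s; Δx = 31·1 + ½·-9·1² = 26.5 cm; v ends 22 cm/s.
x(16) = 3 + Σ Δx = 393 cm.

393 cm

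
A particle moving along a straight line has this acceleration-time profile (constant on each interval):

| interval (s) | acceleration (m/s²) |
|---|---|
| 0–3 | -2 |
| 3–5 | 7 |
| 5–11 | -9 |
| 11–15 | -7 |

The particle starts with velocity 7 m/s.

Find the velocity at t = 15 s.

Δv equals the area under the a-t graph; then v = v₀ + Δv.
0–3 s: -2 × 3 = -6 m/s
3–5 s: 7 × 2 = 14 m/s
5–11 s: -9 × 6 = -54 m/s
11–15 s: -7 × 4 = -28 m/s
Δv = -74 m/s, so v(15) = 7 + (-74) = -67 m/s.

-67 m/s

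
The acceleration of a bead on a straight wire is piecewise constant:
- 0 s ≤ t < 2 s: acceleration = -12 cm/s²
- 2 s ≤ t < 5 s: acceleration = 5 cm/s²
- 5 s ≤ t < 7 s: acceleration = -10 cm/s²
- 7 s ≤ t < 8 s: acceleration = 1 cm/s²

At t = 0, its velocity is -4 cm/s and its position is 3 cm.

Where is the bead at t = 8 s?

On each constant-a segment, Δv = aΔt and Δx = v₀Δt + ½aΔt²; chain segment to segment.
0–2 s: v starts -4 cm/s; Δx = -4·2 + ½·-12·2² = -32 cm; v ends -28 cm/s.
2–5 s: v starts -28 cm/s; Δx = -28·3 + ½·5·3² = -61.5 cm; v ends -13 cm/s.
5–7 s: v starts -13 cm/s; Δx = -13·2 + ½·-10·2² = -46 cm; v ends -33 cm/s.
7–8 s: v starts -33 cm/s; Δx = -33·1 + ½·1·1² = -32.5 cm; v ends -32 cm/s.
x(8) = 3 + Σ Δx = -169 cm.

-169 cm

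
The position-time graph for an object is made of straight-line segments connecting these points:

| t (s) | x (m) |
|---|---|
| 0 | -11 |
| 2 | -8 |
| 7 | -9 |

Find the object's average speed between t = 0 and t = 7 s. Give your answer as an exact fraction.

4/7 m/s

Average speed = (total path length)/(elapsed time); on a piecewise-linear x-t graph the path length is Σ|Δx|.
0–2 s: |Δx| = |-8 − -11| = 3 m
2–7 s: |Δx| = |-9 − -8| = 1 m
Total path = 4 m; average speed = 4/7 = 4/7 m/s.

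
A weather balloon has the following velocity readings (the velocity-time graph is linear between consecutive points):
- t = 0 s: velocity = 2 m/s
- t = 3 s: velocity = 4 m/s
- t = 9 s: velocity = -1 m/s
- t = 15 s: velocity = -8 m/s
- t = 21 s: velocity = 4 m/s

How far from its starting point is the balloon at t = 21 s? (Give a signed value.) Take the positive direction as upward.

Net displacement equals the area under the velocity-time graph (areas below the axis count negative).
0–3 s: ½(2 + 4)(3) = 9 m
3–9 s: ½(4 + -1)(6) = 9 m
9–15 s: ½(-1 + -8)(6) = -27 m
15–21 s: ½(-8 + 4)(6) = -12 m
Net displacement = -21 m

-21 m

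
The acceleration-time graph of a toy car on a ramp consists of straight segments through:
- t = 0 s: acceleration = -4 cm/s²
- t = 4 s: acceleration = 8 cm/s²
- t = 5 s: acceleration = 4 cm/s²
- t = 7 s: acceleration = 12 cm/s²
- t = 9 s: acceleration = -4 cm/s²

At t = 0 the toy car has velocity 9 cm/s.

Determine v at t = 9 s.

47 cm/s

Δv equals the area under the a-t graph; then v = v₀ + Δv.
0–4 s: ½(-4 + 8)(4) = 8 cm/s
4–5 s: ½(8 + 4)(1) = 6 cm/s
5–7 s: ½(4 + 12)(2) = 16 cm/s
7–9 s: ½(12 + -4)(2) = 8 cm/s
Δv = 38 cm/s, so v(9) = 9 + (38) = 47 cm/s.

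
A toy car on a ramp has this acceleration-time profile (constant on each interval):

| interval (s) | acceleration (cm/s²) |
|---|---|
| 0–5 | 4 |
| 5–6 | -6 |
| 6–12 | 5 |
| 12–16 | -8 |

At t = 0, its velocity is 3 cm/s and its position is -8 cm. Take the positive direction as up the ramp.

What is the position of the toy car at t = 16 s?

393 cm

On each constant-a segment, Δv = aΔt and Δx = v₀Δt + ½aΔt²; chain segment to segment.
0–5 s: v starts 3 cm/s; Δx = 3·5 + ½·4·5² = 65 cm; v ends 23 cm/s.
5–6 s: v starts 23 cm/s; Δx = 23·1 + ½·-6·1² = 20 cm; v ends 17 cm/s.
6–12 s: v starts 17 cm/s; Δx = 17·6 + ½·5·6² = 192 cm; v ends 47 cm/s.
12–16 s: v starts 47 cm/s; Δx = 47·4 + ½·-8·4² = 124 cm; v ends 15 cm/s.
x(16) = -8 + Σ Δx = 393 cm.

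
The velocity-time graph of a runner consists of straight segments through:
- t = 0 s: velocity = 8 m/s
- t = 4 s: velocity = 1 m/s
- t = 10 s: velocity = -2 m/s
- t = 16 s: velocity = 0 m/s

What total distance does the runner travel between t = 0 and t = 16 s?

29 m

Distance (not displacement) is the total path length: add the absolute areas under v-t.
0–4 s: |½(8 + 1)(4)| = 18 m
4–10 s: v = 0 at t = 6 s; triangle areas 1 + 4 = 5 m
10–16 s: |½(-2 + 0)(6)| = 6 m
Total distance = 29 m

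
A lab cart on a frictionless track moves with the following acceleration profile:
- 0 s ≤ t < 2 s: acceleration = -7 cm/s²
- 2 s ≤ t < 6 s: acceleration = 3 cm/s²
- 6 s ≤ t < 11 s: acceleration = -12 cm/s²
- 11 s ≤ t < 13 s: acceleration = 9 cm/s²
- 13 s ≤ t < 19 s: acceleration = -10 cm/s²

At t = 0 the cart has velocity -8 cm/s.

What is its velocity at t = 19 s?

Δv equals the area under the a-t graph; then v = v₀ + Δv.
0–2 s: -7 × 2 = -14 cm/s
2–6 s: 3 × 4 = 12 cm/s
6–11 s: -12 × 5 = -60 cm/s
11–13 s: 9 × 2 = 18 cm/s
13–19 s: -10 × 6 = -60 cm/s
Δv = -104 cm/s, so v(19) = -8 + (-104) = -112 cm/s.

-112 cm/s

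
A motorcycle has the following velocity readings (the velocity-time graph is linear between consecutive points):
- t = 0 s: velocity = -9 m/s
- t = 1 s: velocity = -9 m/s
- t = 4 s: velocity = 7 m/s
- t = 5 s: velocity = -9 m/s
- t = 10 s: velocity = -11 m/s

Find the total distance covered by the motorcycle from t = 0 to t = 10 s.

Total distance travelled is ∫|v| dt — sum the magnitudes of each area piece.
0–1 s: |-9| × 1 = 9 m
1–4 s: v = 0 at t = 2.6875 s; triangle areas 7.59375 + 4.59375 = 12.1875 m
4–5 s: v = 0 at t = 4.4375 s; triangle areas 1.53125 + 2.53125 = 4.0625 m
5–10 s: |½(-9 + -11)(5)| = 50 m
Total distance = 75.25 m

75.25 m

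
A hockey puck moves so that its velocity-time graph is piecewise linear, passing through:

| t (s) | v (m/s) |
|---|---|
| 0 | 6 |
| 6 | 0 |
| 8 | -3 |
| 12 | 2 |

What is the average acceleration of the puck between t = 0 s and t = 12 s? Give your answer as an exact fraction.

-1/3 m/s²

Average acceleration = Δv/Δt = (2 − 6)/(12 − 0) = -1/3 m/s².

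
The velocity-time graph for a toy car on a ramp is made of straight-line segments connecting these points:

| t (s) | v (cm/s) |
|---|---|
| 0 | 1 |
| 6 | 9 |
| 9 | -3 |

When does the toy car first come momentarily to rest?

v changes sign on 6–9 s (from 9 to -3); the graph is linear there, so v = 0 at t = 6 + (-9)·(9 − 6)/(-3 − 9) = 8.25 s.

t = 8.25 s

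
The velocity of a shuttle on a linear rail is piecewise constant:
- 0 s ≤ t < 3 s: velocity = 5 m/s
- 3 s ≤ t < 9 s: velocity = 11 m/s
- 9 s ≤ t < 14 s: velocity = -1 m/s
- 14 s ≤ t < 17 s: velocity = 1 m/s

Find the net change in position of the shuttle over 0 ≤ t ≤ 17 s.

79 m

Displacement is the signed area under the v-t curve.
0–3 s: 5 × 3 = 15 m
3–9 s: 11 × 6 = 66 m
9–14 s: -1 × 5 = -5 m
14–17 s: 1 × 3 = 3 m
Net displacement = 79 m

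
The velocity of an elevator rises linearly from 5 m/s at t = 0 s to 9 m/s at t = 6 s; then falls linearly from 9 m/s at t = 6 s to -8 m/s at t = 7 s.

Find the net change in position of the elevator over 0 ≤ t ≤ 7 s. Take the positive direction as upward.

Net displacement equals the area under the velocity-time graph (areas below the axis count negative).
0–6 s: ½(5 + 9)(6) = 42 m
6–7 s: ½(9 + -8)(1) = 0.5 m
Net displacement = 42.5 m

42.5 m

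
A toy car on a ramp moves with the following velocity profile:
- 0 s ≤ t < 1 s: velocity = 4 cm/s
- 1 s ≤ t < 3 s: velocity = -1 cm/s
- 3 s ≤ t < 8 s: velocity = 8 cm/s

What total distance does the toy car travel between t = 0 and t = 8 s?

46 cm

Distance (not displacement) is the total path length: add the absolute areas under v-t.
0–1 s: |4| × 1 = 4 cm
1–3 s: |-1| × 2 = 2 cm
3–8 s: |8| × 5 = 40 cm
Total distance = 46 cm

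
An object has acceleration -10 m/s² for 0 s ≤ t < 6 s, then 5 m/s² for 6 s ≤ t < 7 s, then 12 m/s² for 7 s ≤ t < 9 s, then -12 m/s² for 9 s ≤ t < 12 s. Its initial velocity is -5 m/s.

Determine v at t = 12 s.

-72 m/s

Δv equals the area under the a-t graph; then v = v₀ + Δv.
0–6 s: -10 × 6 = -60 m/s
6–7 s: 5 × 1 = 5 m/s
7–9 s: 12 × 2 = 24 m/s
9–12 s: -12 × 3 = -36 m/s
Δv = -67 m/s, so v(12) = -5 + (-67) = -72 m/s.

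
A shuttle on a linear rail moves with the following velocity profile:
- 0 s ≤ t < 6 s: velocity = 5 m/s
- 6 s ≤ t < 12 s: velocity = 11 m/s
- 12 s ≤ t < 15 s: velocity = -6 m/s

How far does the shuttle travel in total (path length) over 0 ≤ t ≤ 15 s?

Distance (not displacement) is the total path length: add the absolute areas under v-t.
0–6 s: |5| × 6 = 30 m
6–12 s: |11| × 6 = 66 m
12–15 s: |-6| × 3 = 18 m
Total distance = 114 m

114 m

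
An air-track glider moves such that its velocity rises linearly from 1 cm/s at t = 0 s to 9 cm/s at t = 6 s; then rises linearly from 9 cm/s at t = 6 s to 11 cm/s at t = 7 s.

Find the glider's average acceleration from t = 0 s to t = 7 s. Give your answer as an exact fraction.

10/7 cm/s²

Average acceleration = Δv/Δt = (11 − 1)/(7 − 0) = 10/7 cm/s².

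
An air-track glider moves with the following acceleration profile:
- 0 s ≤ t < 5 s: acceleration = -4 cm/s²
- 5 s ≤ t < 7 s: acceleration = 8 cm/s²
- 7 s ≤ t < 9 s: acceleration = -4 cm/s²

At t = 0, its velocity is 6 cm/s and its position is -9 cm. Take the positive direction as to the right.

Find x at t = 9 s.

On each constant-a segment, Δv = aΔt and Δx = v₀Δt + ½aΔt²; chain segment to segment.
0–5 s: v starts 6 cm/s; Δx = 6·5 + ½·-4·5² = -20 cm; v ends -14 cm/s.
5–7 s: v starts -14 cm/s; Δx = -14·2 + ½·8·2² = -12 cm; v ends 2 cm/s.
7–9 s: v starts 2 cm/s; Δx = 2·2 + ½·-4·2² = -4 cm; v ends -6 cm/s.
x(9) = -9 + Σ Δx = -45 cm.

-45 cm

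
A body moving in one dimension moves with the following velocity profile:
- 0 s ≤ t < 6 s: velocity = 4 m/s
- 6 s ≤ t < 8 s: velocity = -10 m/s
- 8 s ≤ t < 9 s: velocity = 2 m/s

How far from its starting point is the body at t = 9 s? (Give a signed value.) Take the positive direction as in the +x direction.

Displacement is the signed area under the v-t curve.
0–6 s: 4 × 6 = 24 m
6–8 s: -10 × 2 = -20 m
8–9 s: 2 × 1 = 2 m
Net displacement = 6 m

6 m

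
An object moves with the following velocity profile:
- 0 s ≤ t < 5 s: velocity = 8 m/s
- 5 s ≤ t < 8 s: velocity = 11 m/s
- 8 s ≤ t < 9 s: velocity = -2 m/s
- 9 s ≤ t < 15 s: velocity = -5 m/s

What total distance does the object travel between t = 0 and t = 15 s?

105 m

Total distance travelled is ∫|v| dt — sum the magnitudes of each area piece.
0–5 s: |8| × 5 = 40 m
5–8 s: |11| × 3 = 33 m
8–9 s: |-2| × 1 = 2 m
9–15 s: |-5| × 6 = 30 m
Total distance = 105 m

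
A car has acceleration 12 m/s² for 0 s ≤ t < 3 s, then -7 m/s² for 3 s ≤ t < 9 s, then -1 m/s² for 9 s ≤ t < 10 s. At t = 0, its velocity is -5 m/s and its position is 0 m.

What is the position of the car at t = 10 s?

87.5 m

On each constant-a segment, Δv = aΔt and Δx = v₀Δt + ½aΔt²; chain segment to segment.
0–3 s: v starts -5 m/s; Δx = -5·3 + ½·12·3² = 39 m; v ends 31 m/s.
3–9 s: v starts 31 m/s; Δx = 31·6 + ½·-7·6² = 60 m; v ends -11 m/s.
9–10 s: v starts -11 m/s; Δx = -11·1 + ½·-1·1² = -11.5 m; v ends -12 m/s.
x(10) = 0 + Σ Δx = 87.5 m.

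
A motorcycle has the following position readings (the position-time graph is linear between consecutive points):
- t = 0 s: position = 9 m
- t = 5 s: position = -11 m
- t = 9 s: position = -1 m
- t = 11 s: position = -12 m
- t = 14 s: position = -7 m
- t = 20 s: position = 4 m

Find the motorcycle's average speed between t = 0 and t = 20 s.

Average speed = (total path length)/(elapsed time); on a piecewise-linear x-t graph the path length is Σ|Δx|.
0–5 s: |Δx| = |-11 − 9| = 20 m
5–9 s: |Δx| = |-1 − -11| = 10 m
9–11 s: |Δx| = |-12 − -1| = 11 m
11–14 s: |Δx| = |-7 − -12| = 5 m
14–20 s: |Δx| = |4 − -7| = 11 m
Total path = 57 m; average speed = 57/20 = 2.85 m/s.

2.85 m/s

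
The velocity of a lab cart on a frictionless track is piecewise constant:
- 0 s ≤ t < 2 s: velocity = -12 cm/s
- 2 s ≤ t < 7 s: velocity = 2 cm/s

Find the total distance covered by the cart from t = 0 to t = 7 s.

34 cm

Total distance travelled is ∫|v| dt — sum the magnitudes of each area piece.
0–2 s: |-12| × 2 = 24 cm
2–7 s: |2| × 5 = 10 cm
Total distance = 34 cm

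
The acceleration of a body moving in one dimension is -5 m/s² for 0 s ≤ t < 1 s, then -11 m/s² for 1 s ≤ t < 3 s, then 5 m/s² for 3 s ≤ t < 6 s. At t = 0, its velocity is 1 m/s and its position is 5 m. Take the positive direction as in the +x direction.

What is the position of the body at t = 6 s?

On each constant-a segment, Δv = aΔt and Δx = v₀Δt + ½aΔt²; chain segment to segment.
0–1 s: v starts 1 m/s; Δx = 1·1 + ½·-5·1² = -1.5 m; v ends -4 m/s.
1–3 s: v starts -4 m/s; Δx = -4·2 + ½·-11·2² = -30 m; v ends -26 m/s.
3–6 s: v starts -26 m/s; Δx = -26·3 + ½·5·3² = -55.5 m; v ends -11 m/s.
x(6) = 5 + Σ Δx = -82 m.

-82 m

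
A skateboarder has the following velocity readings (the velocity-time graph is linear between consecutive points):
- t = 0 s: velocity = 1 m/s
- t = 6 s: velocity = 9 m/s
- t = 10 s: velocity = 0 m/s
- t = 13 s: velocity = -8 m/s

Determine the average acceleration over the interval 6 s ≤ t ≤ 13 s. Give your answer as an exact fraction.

Average acceleration = Δv/Δt = (-8 − 9)/(13 − 6) = -17/7 m/s².

-17/7 m/s²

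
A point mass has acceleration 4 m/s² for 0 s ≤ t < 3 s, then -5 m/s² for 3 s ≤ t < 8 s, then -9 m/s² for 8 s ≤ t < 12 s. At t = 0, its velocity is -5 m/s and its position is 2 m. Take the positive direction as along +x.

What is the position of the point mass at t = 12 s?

-166.5 m

On each constant-a segment, Δv = aΔt and Δx = v₀Δt + ½aΔt²; chain segment to segment.
0–3 s: v starts -5 m/s; Δx = -5·3 + ½·4·3² = 3 m; v ends 7 m/s.
3–8 s: v starts 7 m/s; Δx = 7·5 + ½·-5·5² = -27.5 m; v ends -18 m/s.
8–12 s: v starts -18 m/s; Δx = -18·4 + ½·-9·4² = -144 m; v ends -54 m/s.
x(12) = 2 + Σ Δx = -166.5 m.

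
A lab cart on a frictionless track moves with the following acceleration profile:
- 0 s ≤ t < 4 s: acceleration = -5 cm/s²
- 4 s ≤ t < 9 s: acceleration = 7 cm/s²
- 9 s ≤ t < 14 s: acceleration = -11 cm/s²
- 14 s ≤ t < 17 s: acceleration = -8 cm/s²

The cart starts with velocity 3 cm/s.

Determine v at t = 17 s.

-61 cm/s

Δv equals the area under the a-t graph; then v = v₀ + Δv.
0–4 s: -5 × 4 = -20 cm/s
4–9 s: 7 × 5 = 35 cm/s
9–14 s: -11 × 5 = -55 cm/s
14–17 s: -8 × 3 = -24 cm/s
Δv = -64 cm/s, so v(17) = 3 + (-64) = -61 cm/s.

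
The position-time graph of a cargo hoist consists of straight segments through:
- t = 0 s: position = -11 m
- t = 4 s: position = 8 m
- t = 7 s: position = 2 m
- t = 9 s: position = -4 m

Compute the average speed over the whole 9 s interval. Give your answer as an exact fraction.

31/9 m/s

Average speed = (total path length)/(elapsed time); on a piecewise-linear x-t graph the path length is Σ|Δx|.
0–4 s: |Δx| = |8 − -11| = 19 m
4–7 s: |Δx| = |2 − 8| = 6 m
7–9 s: |Δx| = |-4 − 2| = 6 m
Total path = 31 m; average speed = 31/9 = 31/9 m/s.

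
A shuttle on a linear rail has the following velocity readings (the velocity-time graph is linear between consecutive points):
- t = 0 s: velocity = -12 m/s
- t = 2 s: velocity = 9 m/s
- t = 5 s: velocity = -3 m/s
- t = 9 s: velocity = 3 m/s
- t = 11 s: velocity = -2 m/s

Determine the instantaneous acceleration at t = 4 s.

-4 m/s²

Acceleration is the slope of the v-t graph on 2–5 s: (-3 − 9)/(5 − 2) = -4 m/s².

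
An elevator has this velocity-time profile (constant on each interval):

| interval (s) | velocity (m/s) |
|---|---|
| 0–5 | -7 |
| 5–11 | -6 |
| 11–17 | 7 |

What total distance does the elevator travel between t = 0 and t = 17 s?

Distance (not displacement) is the total path length: add the absolute areas under v-t.
0–5 s: |-7| × 5 = 35 m
5–11 s: |-6| × 6 = 36 m
11–17 s: |7| × 6 = 42 m
Total distance = 113 m

113 m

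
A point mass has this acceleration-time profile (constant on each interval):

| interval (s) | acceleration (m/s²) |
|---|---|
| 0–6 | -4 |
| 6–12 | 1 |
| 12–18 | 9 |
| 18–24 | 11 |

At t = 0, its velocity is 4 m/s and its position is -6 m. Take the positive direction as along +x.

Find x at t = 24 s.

360 m

On each constant-a segment, Δv = aΔt and Δx = v₀Δt + ½aΔt²; chain segment to segment.
0–6 s: v starts 4 m/s; Δx = 4·6 + ½·-4·6² = -48 m; v ends -20 m/s.
6–12 s: v starts -20 m/s; Δx = -20·6 + ½·1·6² = -102 m; v ends -14 m/s.
12–18 s: v starts -14 m/s; Δx = -14·6 + ½·9·6² = 78 m; v ends 40 m/s.
18–24 s: v starts 40 m/s; Δx = 40·6 + ½·11·6² = 438 m; v ends 106 m/s.
x(24) = -6 + Σ Δx = 360 m.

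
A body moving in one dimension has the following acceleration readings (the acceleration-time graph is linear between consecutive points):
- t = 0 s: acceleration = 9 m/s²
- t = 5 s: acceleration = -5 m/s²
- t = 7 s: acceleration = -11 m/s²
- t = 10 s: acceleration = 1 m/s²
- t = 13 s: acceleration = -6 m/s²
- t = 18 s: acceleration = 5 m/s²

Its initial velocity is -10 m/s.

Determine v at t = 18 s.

-41 m/s

Δv equals the area under the a-t graph; then v = v₀ + Δv.
0–5 s: ½(9 + -5)(5) = 10 m/s
5–7 s: ½(-5 + -11)(2) = -16 m/s
7–10 s: ½(-11 + 1)(3) = -15 m/s
10–13 s: ½(1 + -6)(3) = -7.5 m/s
13–18 s: ½(-6 + 5)(5) = -2.5 m/s
Δv = -31 m/s, so v(18) = -10 + (-31) = -41 m/s.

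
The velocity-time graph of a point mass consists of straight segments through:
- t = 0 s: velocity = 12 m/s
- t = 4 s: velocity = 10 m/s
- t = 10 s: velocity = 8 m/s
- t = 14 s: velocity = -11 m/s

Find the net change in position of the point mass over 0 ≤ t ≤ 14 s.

Displacement is the signed area under the v-t curve.
0–4 s: ½(12 + 10)(4) = 44 m
4–10 s: ½(10 + 8)(6) = 54 m
10–14 s: ½(8 + -11)(4) = -6 m
Net displacement = 92 m

92 m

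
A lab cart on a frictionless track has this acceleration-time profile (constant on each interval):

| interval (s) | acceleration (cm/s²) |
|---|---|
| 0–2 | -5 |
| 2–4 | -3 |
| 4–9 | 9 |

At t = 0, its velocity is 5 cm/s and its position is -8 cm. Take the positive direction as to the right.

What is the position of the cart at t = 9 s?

33.5 cm

On each constant-a segment, Δv = aΔt and Δx = v₀Δt + ½aΔt²; chain segment to segment.
0–2 s: v starts 5 cm/s; Δx = 5·2 + ½·-5·2² = 0 cm; v ends -5 cm/s.
2–4 s: v starts -5 cm/s; Δx = -5·2 + ½·-3·2² = -16 cm; v ends -11 cm/s.
4–9 s: v starts -11 cm/s; Δx = -11·5 + ½·9·5² = 57.5 cm; v ends 34 cm/s.
x(9) = -8 + Σ Δx = 33.5 cm.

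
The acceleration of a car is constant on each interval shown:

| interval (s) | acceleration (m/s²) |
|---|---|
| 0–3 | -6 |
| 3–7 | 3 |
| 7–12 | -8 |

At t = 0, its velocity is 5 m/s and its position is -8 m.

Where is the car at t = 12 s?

On each constant-a segment, Δv = aΔt and Δx = v₀Δt + ½aΔt²; chain segment to segment.
0–3 s: v starts 5 m/s; Δx = 5·3 + ½·-6·3² = -12 m; v ends -13 m/s.
3–7 s: v starts -13 m/s; Δx = -13·4 + ½·3·4² = -28 m; v ends -1 m/s.
7–12 s: v starts -1 m/s; Δx = -1·5 + ½·-8·5² = -105 m; v ends -41 m/s.
x(12) = -8 + Σ Δx = -153 m.

-153 m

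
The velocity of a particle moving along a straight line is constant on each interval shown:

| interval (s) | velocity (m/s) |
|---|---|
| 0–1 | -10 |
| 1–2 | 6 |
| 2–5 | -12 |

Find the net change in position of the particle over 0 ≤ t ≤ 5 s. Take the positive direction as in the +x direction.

-40 m

Net displacement equals the area under the velocity-time graph (areas below the axis count negative).
0–1 s: -10 × 1 = -10 m
1–2 s: 6 × 1 = 6 m
2–5 s: -12 × 3 = -36 m
Net displacement = -40 m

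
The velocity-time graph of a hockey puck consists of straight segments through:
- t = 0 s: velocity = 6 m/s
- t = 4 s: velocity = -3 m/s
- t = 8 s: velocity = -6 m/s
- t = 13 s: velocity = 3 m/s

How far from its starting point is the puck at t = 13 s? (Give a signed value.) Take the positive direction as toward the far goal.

Net displacement equals the area under the velocity-time graph (areas below the axis count negative).
0–4 s: ½(6 + -3)(4) = 6 m
4–8 s: ½(-3 + -6)(4) = -18 m
8–13 s: ½(-6 + 3)(5) = -7.5 m
Net displacement = -19.5 m

-19.5 m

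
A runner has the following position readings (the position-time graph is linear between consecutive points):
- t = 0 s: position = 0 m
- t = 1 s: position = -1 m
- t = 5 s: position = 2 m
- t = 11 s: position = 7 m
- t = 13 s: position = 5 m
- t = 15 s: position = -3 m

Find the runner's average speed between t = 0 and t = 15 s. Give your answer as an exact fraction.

Average speed = (total path length)/(elapsed time); on a piecewise-linear x-t graph the path length is Σ|Δx|.
0–1 s: |Δx| = |-1 − 0| = 1 m
1–5 s: |Δx| = |2 − -1| = 3 m
5–11 s: |Δx| = |7 − 2| = 5 m
11–13 s: |Δx| = |5 − 7| = 2 m
13–15 s: |Δx| = |-3 − 5| = 8 m
Total path = 19 m; average speed = 19/15 = 19/15 m/s.

19/15 m/s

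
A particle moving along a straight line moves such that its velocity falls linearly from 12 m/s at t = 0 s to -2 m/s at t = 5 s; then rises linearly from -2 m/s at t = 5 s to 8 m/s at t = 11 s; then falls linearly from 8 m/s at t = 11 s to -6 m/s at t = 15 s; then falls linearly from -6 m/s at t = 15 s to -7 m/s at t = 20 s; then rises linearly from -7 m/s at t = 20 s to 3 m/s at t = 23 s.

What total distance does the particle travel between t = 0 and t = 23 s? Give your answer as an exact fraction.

Distance (not displacement) is the total path length: add the absolute areas under v-t.
0–5 s: v = 0 at t = 30/7 s; triangle areas 180/7 + 5/7 = 185/7 m
5–11 s: v = 0 at t = 6.2 s; triangle areas 1.2 + 19.2 = 20.4 m
11–15 s: v = 0 at t = 93/7 s; triangle areas 64/7 + 36/7 = 100/7 m
15–20 s: |½(-6 + -7)(5)| = 32.5 m
20–23 s: v = 0 at t = 22.1 s; triangle areas 7.35 + 1.35 = 8.7 m
Total distance = 3581/35 m

3581/35 m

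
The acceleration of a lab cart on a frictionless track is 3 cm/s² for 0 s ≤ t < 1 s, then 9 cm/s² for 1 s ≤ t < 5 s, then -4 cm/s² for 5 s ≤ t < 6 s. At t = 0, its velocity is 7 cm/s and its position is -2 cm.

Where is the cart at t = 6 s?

162.5 cm

On each constant-a segment, Δv = aΔt and Δx = v₀Δt + ½aΔt²; chain segment to segment.
0–1 s: v starts 7 cm/s; Δx = 7·1 + ½·3·1² = 8.5 cm; v ends 10 cm/s.
1–5 s: v starts 10 cm/s; Δx = 10·4 + ½·9·4² = 112 cm; v ends 46 cm/s.
5–6 s: v starts 46 cm/s; Δx = 46·1 + ½·-4·1² = 44 cm; v ends 42 cm/s.
x(6) = -2 + Σ Δx = 162.5 cm.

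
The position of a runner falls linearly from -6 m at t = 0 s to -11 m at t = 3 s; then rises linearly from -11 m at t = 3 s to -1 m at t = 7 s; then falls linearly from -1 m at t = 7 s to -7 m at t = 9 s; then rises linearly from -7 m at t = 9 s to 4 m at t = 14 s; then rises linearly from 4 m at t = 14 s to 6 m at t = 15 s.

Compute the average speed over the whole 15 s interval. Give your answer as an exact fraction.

Average speed = (total path length)/(elapsed time); on a piecewise-linear x-t graph the path length is Σ|Δx|.
0–3 s: |Δx| = |-11 − -6| = 5 m
3–7 s: |Δx| = |-1 − -11| = 10 m
7–9 s: |Δx| = |-7 − -1| = 6 m
9–14 s: |Δx| = |4 − -7| = 11 m
14–15 s: |Δx| = |6 − 4| = 2 m
Total path = 34 m; average speed = 34/15 = 34/15 m/s.

34/15 m/s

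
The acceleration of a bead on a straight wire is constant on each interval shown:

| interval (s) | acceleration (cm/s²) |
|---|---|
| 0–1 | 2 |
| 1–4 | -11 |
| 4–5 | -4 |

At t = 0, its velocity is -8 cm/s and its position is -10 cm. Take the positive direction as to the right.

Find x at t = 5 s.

On each constant-a segment, Δv = aΔt and Δx = v₀Δt + ½aΔt²; chain segment to segment.
0–1 s: v starts -8 cm/s; Δx = -8·1 + ½·2·1² = -7 cm; v ends -6 cm/s.
1–4 s: v starts -6 cm/s; Δx = -6·3 + ½·-11·3² = -67.5 cm; v ends -39 cm/s.
4–5 s: v starts -39 cm/s; Δx = -39·1 + ½·-4·1² = -41 cm; v ends -43 cm/s.
x(5) = -10 + Σ Δx = -125.5 cm.

-125.5 cm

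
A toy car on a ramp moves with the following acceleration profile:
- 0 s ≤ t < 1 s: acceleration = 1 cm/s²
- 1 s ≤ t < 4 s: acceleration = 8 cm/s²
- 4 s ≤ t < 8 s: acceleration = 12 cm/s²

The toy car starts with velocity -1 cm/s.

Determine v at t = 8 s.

Δv equals the area under the a-t graph; then v = v₀ + Δv.
0–1 s: 1 × 1 = 1 cm/s
1–4 s: 8 × 3 = 24 cm/s
4–8 s: 12 × 4 = 48 cm/s
Δv = 73 cm/s, so v(8) = -1 + (73) = 72 cm/s.

72 cm/s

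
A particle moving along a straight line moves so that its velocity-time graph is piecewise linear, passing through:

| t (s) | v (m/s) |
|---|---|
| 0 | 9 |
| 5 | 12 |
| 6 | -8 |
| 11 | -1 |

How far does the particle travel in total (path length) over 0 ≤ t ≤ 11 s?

80.2 m

Total distance travelled is ∫|v| dt — sum the magnitudes of each area piece.
0–5 s: |½(9 + 12)(5)| = 52.5 m
5–6 s: v = 0 at t = 5.6 s; triangle areas 3.6 + 1.6 = 5.2 m
6–11 s: |½(-8 + -1)(5)| = 22.5 m
Total distance = 80.2 m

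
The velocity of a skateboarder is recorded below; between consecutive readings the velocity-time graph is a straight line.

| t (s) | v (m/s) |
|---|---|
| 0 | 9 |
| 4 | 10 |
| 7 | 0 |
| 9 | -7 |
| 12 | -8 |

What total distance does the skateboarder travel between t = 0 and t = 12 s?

Total distance travelled is ∫|v| dt — sum the magnitudes of each area piece.
0–4 s: |½(9 + 10)(4)| = 38 m
4–7 s: |½(10 + 0)(3)| = 15 m
7–9 s: |½(0 + -7)(2)| = 7 m
9–12 s: |½(-7 + -8)(3)| = 22.5 m
Total distance = 82.5 m

82.5 m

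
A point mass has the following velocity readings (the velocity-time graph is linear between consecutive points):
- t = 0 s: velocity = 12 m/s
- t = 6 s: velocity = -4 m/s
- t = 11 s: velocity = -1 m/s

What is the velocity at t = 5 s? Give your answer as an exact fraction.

-4/3 m/s

On 0–6 s the graph is linear from 12 to -4 m/s: v(5) = 12 + (-4 − 12)·(5 − 0)/(6 − 0) = -4/3 m/s.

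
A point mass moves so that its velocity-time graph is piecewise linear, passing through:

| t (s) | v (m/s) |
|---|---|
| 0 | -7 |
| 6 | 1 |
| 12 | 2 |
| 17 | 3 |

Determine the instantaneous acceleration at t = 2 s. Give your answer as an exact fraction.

4/3 m/s²

Acceleration is the slope of the v-t graph on 0–6 s: (1 − -7)/(6 − 0) = 4/3 m/s².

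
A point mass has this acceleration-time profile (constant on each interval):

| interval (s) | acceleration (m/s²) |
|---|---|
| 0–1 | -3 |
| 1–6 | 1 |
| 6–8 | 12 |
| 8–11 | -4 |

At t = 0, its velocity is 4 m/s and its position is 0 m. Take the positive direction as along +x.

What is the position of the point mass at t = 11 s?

128 m

On each constant-a segment, Δv = aΔt and Δx = v₀Δt + ½aΔt²; chain segment to segment.
0–1 s: v starts 4 m/s; Δx = 4·1 + ½·-3·1² = 2.5 m; v ends 1 m/s.
1–6 s: v starts 1 m/s; Δx = 1·5 + ½·1·5² = 17.5 m; v ends 6 m/s.
6–8 s: v starts 6 m/s; Δx = 6·2 + ½·12·2² = 36 m; v ends 30 m/s.
8–11 s: v starts 30 m/s; Δx = 30·3 + ½·-4·3² = 72 m; v ends 18 m/s.
x(11) = 0 + Σ Δx = 128 m.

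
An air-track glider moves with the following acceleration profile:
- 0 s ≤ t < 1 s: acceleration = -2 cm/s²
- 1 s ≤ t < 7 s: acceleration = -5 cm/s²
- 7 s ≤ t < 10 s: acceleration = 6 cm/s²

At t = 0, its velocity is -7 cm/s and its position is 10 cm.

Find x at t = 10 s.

-232 cm

On each constant-a segment, Δv = aΔt and Δx = v₀Δt + ½aΔt²; chain segment to segment.
0–1 s: v starts -7 cm/s; Δx = -7·1 + ½·-2·1² = -8 cm; v ends -9 cm/s.
1–7 s: v starts -9 cm/s; Δx = -9·6 + ½·-5·6² = -144 cm; v ends -39 cm/s.
7–10 s: v starts -39 cm/s; Δx = -39·3 + ½·6·3² = -90 cm; v ends -21 cm/s.
x(10) = 10 + Σ Δx = -232 cm.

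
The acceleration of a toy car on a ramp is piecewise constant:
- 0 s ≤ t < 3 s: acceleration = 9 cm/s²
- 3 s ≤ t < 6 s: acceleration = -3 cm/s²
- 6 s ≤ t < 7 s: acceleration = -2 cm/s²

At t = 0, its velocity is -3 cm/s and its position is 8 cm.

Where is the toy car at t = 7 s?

112 cm

On each constant-a segment, Δv = aΔt and Δx = v₀Δt + ½aΔt²; chain segment to segment.
0–3 s: v starts -3 cm/s; Δx = -3·3 + ½·9·3² = 31.5 cm; v ends 24 cm/s.
3–6 s: v starts 24 cm/s; Δx = 24·3 + ½·-3·3² = 58.5 cm; v ends 15 cm/s.
6–7 s: v starts 15 cm/s; Δx = 15·1 + ½·-2·1² = 14 cm; v ends 13 cm/s.
x(7) = 8 + Σ Δx = 112 cm.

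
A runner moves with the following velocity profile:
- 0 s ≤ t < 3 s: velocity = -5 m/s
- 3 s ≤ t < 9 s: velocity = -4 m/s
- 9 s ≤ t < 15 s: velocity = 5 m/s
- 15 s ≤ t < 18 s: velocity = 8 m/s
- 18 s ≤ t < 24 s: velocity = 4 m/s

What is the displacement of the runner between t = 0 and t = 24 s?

39 m

Displacement is the signed area under the v-t curve.
0–3 s: -5 × 3 = -15 m
3–9 s: -4 × 6 = -24 m
9–15 s: 5 × 6 = 30 m
15–18 s: 8 × 3 = 24 m
18–24 s: 4 × 6 = 24 m
Net displacement = 39 m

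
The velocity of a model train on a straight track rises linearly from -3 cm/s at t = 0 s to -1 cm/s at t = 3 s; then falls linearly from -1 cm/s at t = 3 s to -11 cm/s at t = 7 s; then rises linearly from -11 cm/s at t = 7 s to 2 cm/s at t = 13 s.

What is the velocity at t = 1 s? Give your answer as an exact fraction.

-7/3 cm/s

On 0–3 s the graph is linear from -3 to -1 cm/s: v(1) = -3 + (-1 − -3)·(1 − 0)/(3 − 0) = -7/3 cm/s.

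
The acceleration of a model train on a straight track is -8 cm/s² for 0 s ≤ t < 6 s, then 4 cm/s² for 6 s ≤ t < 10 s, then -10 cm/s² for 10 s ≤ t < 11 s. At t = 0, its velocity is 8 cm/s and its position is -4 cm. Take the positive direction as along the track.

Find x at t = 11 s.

-257 cm

On each constant-a segment, Δv = aΔt and Δx = v₀Δt + ½aΔt²; chain segment to segment.
0–6 s: v starts 8 cm/s; Δx = 8·6 + ½·-8·6² = -96 cm; v ends -40 cm/s.
6–10 s: v starts -40 cm/s; Δx = -40·4 + ½·4·4² = -128 cm; v ends -24 cm/s.
10–11 s: v starts -24 cm/s; Δx = -24·1 + ½·-10·1² = -29 cm; v ends -34 cm/s.
x(11) = -4 + Σ Δx = -257 cm.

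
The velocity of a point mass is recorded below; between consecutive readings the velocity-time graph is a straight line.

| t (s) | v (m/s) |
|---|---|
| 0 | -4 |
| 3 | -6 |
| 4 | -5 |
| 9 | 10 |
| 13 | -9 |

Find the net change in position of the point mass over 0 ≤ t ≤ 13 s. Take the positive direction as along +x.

-6 m

Displacement is the signed area under the v-t curve.
0–3 s: ½(-4 + -6)(3) = -15 m
3–4 s: ½(-6 + -5)(1) = -5.5 m
4–9 s: ½(-5 + 10)(5) = 12.5 m
9–13 s: ½(10 + -9)(4) = 2 m
Net displacement = -6 m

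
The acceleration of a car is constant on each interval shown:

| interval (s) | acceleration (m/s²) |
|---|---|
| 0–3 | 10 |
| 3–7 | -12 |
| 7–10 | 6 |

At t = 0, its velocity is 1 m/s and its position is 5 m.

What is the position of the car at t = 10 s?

On each constant-a segment, Δv = aΔt and Δx = v₀Δt + ½aΔt²; chain segment to segment.
0–3 s: v starts 1 m/s; Δx = 1·3 + ½·10·3² = 48 m; v ends 31 m/s.
3–7 s: v starts 31 m/s; Δx = 31·4 + ½·-12·4² = 28 m; v ends -17 m/s.
7–10 s: v starts -17 m/s; Δx = -17·3 + ½·6·3² = -24 m; v ends 1 m/s.
x(10) = 5 + Σ Δx = 57 m.

57 m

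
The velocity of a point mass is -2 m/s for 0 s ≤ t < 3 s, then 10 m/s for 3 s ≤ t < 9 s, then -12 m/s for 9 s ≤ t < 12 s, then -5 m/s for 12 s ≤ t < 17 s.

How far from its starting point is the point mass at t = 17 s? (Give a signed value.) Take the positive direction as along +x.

-7 m

Net displacement equals the area under the velocity-time graph (areas below the axis count negative).
0–3 s: -2 × 3 = -6 m
3–9 s: 10 × 6 = 60 m
9–12 s: -12 × 3 = -36 m
12–17 s: -5 × 5 = -25 m
Net displacement = -7 m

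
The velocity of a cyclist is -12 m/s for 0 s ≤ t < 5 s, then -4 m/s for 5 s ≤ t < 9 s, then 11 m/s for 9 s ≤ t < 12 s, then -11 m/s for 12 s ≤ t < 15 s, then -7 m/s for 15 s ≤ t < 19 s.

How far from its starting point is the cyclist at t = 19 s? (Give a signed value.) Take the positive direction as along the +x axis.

-104 m

Displacement is the signed area under the v-t curve.
0–5 s: -12 × 5 = -60 m
5–9 s: -4 × 4 = -16 m
9–12 s: 11 × 3 = 33 m
12–15 s: -11 × 3 = -33 m
15–19 s: -7 × 4 = -28 m
Net displacement = -104 m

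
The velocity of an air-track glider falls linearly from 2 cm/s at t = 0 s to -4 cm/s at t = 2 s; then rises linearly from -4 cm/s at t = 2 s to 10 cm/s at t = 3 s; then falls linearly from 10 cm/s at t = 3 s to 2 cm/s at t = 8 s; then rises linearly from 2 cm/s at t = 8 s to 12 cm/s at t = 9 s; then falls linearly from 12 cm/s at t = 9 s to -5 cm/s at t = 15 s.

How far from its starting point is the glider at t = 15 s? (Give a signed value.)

Net displacement equals the area under the velocity-time graph (areas below the axis count negative).
0–2 s: ½(2 + -4)(2) = -2 cm
2–3 s: ½(-4 + 10)(1) = 3 cm
3–8 s: ½(10 + 2)(5) = 30 cm
8–9 s: ½(2 + 12)(1) = 7 cm
9–15 s: ½(12 + -5)(6) = 21 cm
Net displacement = 59 cm

59 cm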